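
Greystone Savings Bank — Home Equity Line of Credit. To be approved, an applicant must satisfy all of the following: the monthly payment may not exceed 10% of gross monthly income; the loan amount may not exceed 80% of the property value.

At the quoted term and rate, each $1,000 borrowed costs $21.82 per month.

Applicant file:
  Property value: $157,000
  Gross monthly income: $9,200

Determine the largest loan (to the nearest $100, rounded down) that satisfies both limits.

$42,100

Payment cap: 10% × $9,200 = $920/month.
At $21.82 per $1,000, that supports 920/21.82 × 1,000 ≈ $42,163 → $42,100.
LTV cap: 80% × $157,000 = $125,600 → $125,600.
Binding constraint: payment-to-income.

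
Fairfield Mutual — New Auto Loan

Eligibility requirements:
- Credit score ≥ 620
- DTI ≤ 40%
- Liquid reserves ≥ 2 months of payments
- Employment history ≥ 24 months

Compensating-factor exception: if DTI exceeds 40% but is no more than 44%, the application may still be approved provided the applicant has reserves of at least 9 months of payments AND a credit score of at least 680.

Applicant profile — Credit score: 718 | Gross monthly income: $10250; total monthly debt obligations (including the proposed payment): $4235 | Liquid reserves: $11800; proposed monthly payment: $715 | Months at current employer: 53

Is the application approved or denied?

Approved

Credit score 718 ≥ 620 (meets base)
DTI = 4,235/10,250 = 41.3% > 40% — standard DTI limit exceeded.
Reserves = 11,800/715 = 16.5 months ≥ 2
Employment 53 ≥ 24 months
DTI 41.3% is within the 40%–44% exception band; checking compensating factors.
Reserves 16.5 ≥ 9 months; credit score 718 ≥ 680.
Both compensating conditions met → exception applies.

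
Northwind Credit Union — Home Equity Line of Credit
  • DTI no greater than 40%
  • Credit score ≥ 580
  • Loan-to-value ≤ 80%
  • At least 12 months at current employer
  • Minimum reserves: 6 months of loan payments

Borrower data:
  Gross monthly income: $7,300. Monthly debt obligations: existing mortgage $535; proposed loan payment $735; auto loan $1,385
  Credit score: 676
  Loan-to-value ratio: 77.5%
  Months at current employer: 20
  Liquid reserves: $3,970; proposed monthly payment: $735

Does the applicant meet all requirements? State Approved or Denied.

Denied

Total monthly debts = (535 + 735 + 1,385) = 2,655. DTI = 2,655/7,300 = 36.4% ≤ 40%
Credit score 676 ≥ 580 (meets)
LTV 77.5% ≤ 80%
Employment 20 ≥ 12 months
Liquid reserves cover 3,970/735 = 5.4 months — < 6 required
Fails on reserves.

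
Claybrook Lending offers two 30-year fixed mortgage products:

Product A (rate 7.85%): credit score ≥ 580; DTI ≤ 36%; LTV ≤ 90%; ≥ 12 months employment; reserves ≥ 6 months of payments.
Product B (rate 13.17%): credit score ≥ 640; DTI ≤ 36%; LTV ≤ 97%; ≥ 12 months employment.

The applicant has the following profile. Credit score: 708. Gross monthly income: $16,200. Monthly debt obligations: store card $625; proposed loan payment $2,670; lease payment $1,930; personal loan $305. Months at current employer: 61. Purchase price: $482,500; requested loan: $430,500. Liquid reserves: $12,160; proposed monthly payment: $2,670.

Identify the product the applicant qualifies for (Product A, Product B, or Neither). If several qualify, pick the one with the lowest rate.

Total debts = (625 + 2,670 + 1,930 + 305) = 5,530; DTI = 5,530/16,200 = 34.1%.
LTV = 430,500/482,500 = 89.2%.
Reserves = 12,160/2,670 = 4.6 months.
Product A: score 708 ≥ 580; DTI 34.1% ≤ 36%; LTV 89.2% ≤ 90%; employment 61 ≥ 12 mo; reserves 4.6 < 6 mo → does not qualify.
Product B: score 708 ≥ 640; DTI 34.1% ≤ 36%; LTV 89.2% ≤ 97%; employment 61 ≥ 12 mo → qualifies.

Product B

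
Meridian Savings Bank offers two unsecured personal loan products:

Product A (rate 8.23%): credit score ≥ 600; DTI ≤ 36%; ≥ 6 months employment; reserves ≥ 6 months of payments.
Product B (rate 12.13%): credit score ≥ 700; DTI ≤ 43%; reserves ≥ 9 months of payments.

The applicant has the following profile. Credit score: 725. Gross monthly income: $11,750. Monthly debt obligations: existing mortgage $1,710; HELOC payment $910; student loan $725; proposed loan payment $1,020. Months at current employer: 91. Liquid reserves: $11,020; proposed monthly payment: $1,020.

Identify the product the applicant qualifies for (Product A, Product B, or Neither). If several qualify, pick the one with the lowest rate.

Total debts = (1,710 + 910 + 725 + 1,020) = 4,365; DTI = 4,365/11,750 = 37.1%.
Reserves = 11,020/1,020 = 10.8 months.
Product A: score 725 ≥ 600; DTI 37.1% > 36%; employment 91 ≥ 6 mo; reserves 10.8 ≥ 6 mo → does not qualify.
Product B: score 725 ≥ 700; DTI 37.1% ≤ 43%; reserves 10.8 ≥ 9 mo → qualifies.

Product B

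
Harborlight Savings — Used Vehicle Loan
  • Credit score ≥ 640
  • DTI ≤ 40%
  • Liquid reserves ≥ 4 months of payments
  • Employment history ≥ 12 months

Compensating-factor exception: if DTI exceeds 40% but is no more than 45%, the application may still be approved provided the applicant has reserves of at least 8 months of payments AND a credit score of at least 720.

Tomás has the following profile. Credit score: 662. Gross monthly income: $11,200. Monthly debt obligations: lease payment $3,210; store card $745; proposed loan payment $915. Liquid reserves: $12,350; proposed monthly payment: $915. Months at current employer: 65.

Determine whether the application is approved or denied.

Credit score 662 ≥ 640 (meets base)
Total debts = (3,210 + 745 + 915) = 4,870. DTI = 4,870/11,200 = 43.5% > 40% — standard DTI limit exceeded.
Reserves: 12,350 ÷ 915 = 13.5 months (meets 4-month minimum)
Employment 65 ≥ 12 months
43.5% falls in the override range (40%–45%), so the compensating-factor test applies.
Reserves 13.5 ≥ 8 months; credit score 662 < 720.
Compensating-factor requirement not fully met.

Denied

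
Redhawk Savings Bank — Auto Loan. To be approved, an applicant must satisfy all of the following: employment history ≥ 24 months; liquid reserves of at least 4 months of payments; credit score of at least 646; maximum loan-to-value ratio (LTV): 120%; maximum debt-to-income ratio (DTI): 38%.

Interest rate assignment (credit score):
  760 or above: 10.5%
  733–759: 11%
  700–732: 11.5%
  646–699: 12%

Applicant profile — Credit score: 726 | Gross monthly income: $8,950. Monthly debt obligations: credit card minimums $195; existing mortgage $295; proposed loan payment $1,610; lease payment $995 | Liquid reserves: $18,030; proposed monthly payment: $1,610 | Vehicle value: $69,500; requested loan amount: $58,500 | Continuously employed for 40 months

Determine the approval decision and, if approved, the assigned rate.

Approved at 11.5%

Credit score 726 ≥ 646 (meets minimum)
Liquid reserves cover 18,030/1,610 = 11.2 months — ≥ 4 required
Total monthly debts = (195 + 295 + 1,610 + 995) = 3,095. Debt-to-income = 3,095/8,950 = 34.6% — meets 38% limit
Employment 40 ≥ 24 months
LTV = 58,500/69,500 = 84.2% ≤ 120%
All requirements met. Score 726 falls in the 700–732 tier → 11.5%.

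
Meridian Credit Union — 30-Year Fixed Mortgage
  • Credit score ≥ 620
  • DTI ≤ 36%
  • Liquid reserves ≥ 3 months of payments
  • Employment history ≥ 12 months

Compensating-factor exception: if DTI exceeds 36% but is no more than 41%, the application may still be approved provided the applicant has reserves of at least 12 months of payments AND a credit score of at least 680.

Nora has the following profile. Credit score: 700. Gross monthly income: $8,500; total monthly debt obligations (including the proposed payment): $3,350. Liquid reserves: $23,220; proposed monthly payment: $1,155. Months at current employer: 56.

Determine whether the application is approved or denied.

Approved

Credit score 700 ≥ 620 (meets base)
DTI = 3,350/8,500 = 39.4% > 36% — standard DTI limit exceeded.
Reserves = 23,220/1,155 = 20.1 months ≥ 3
Employment 56 ≥ 12 months
39.4% falls in the override range (36%–41%), so the compensating-factor test applies.
Reserves 20.1 ≥ 12 months; credit score 700 ≥ 680.
Both override conditions satisfied; DTI exception granted.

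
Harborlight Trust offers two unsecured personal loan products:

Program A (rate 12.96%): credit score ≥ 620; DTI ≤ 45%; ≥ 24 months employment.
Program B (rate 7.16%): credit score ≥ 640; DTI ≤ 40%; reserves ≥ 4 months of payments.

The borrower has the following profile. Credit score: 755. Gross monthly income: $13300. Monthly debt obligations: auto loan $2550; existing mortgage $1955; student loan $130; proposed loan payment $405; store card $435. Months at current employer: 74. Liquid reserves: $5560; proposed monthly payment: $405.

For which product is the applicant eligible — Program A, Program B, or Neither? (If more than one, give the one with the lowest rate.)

Program A

Total debts = (2,550 + 1,955 + 130 + 405 + 435) = 5,475; DTI = 5,475/13,300 = 41.2%.
Reserves = 5,560/405 = 13.7 months.
Program A: score 755 ≥ 620; DTI 41.2% ≤ 45%; employment 74 ≥ 24 mo → qualifies.
Program B: score 755 ≥ 640; DTI 41.2% > 40%; reserves 13.7 ≥ 4 mo → does not qualify.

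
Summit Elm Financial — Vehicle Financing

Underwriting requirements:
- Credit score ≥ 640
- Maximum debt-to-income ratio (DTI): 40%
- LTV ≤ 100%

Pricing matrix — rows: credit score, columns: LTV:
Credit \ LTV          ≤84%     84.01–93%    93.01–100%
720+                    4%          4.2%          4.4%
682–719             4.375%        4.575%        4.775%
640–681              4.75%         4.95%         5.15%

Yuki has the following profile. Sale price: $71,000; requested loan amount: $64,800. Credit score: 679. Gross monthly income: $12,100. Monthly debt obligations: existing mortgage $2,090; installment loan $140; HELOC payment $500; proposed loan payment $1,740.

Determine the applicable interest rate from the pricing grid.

Credit score 679 ≥ 640; Total monthly debts = (2,090 + 140 + 500 + 1,740) = 4,470. Debt-to-income = 4,470/12,100 = 36.9% — meets 40% limit
Loan-to-value = 64,800/71,000 = 91.3% — pass (100% max)
Row: 679 falls in 640–681. Column: 91.3% falls in 84.01–93%. Rate = 4.95%.

4.95%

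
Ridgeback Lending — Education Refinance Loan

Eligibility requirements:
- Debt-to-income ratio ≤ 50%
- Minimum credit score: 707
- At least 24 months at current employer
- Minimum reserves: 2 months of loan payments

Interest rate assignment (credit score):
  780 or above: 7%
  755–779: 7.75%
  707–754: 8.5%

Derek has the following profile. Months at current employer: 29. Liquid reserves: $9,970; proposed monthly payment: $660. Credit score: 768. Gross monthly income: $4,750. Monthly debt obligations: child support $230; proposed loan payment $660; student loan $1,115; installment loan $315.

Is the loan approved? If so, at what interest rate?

Credit score 768 ≥ 707 (meets minimum)
Reserves: 9,970 ÷ 660 = 15.1 months (meets 2-month minimum)
Employment 29 ≥ 24 months
Total monthly debts = (230 + 660 + 1,115 + 315) = 2,320. DTI: 2,320 ÷ 4,750 = 48.8%, within the 50% cap
All requirements met. Score 768 falls in the 755–779 tier → 7.75%.

Approved at 7.75%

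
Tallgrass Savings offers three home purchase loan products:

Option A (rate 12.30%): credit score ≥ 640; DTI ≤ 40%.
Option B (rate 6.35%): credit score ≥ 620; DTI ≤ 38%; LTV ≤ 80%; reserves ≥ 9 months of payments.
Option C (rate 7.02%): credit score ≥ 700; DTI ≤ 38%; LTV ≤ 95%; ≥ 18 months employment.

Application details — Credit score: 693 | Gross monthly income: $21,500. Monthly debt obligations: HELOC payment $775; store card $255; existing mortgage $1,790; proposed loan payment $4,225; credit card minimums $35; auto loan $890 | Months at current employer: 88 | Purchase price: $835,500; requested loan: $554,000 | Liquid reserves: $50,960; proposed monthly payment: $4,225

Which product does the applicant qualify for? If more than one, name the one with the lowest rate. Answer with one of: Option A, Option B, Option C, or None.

Total debts = (775 + 255 + 1,790 + 4,225 + 35 + 890) = 7,970; DTI = 7,970/21,500 = 37.1%.
LTV = 554,000/835,500 = 66.3%.
Reserves = 50,960/4,225 = 12.1 months.
Option A: score 693 ≥ 640; DTI 37.1% ≤ 40% → qualifies.
Option B: score 693 ≥ 620; DTI 37.1% ≤ 38%; LTV 66.3% ≤ 80%; reserves 12.1 ≥ 9 mo → qualifies.
Option C: score 693 < 700; DTI 37.1% ≤ 38%; LTV 66.3% ≤ 95%; employment 88 ≥ 18 mo → does not qualify.
Qualifying: Option A, Option B. Lowest rate is 6.35% → Option B.

Option B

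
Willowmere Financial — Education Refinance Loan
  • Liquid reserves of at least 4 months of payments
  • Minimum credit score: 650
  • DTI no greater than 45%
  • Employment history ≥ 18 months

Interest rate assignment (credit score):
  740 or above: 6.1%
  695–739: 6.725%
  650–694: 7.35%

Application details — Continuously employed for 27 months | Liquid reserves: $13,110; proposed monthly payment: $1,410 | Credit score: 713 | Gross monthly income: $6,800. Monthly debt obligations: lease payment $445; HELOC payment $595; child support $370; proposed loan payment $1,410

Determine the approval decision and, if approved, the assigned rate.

Credit score 713 ≥ 650 (meets minimum)
Employment 27 ≥ 18 months
Liquid reserves cover 13,110/1,410 = 9.3 months — ≥ 4 required
Total monthly debts = (445 + 595 + 370 + 1,410) = 2,820. Debt-to-income = 2,820/6,800 = 41.5% — meets 45% limit
All requirements met. Score 713 falls in the 695–739 tier → 6.725%.

Approved at 6.725%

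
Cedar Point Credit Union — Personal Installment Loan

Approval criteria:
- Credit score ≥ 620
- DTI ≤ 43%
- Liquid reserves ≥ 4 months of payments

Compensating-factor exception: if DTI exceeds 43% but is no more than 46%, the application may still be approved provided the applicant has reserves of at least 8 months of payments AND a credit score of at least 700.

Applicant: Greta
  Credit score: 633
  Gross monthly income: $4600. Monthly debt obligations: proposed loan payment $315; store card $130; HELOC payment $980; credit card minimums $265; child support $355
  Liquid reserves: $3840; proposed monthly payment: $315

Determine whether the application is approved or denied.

Denied

Credit score 633 ≥ 620 (meets base)
Total debts = (315 + 130 + 980 + 265 + 355) = 2,045. DTI = 2,045/4,600 = 44.5% > 43% — standard DTI limit exceeded.
Reserves: 3,840 ÷ 315 = 12.2 months (meets 4-month minimum)
44.5% falls in the override range (43%–46%), so the compensating-factor test applies.
Override check — reserves: 12.2 mo (ok); score: 633 (below 700).
Override conditions not both satisfied; exception does not apply.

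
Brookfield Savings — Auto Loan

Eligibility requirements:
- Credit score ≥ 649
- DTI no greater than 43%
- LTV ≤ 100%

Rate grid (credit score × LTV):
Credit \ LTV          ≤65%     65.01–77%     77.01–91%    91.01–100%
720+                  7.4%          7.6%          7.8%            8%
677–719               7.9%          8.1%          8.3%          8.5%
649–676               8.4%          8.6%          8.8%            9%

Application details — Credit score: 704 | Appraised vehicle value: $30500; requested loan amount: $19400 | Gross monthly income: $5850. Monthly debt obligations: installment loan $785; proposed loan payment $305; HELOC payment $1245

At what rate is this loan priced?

Credit score 704 ≥ 649; Total monthly debts = (785 + 305 + 1,245) = 2,335. Debt-to-income = 2,335/5,850 = 39.9% — meets 43% limit
LTV = 19,400/30,500 = 63.6% ≤ 100%
Row: 704 falls in 677–719. Column: 63.6% falls in ≤65%. Rate = 7.9%.

7.9%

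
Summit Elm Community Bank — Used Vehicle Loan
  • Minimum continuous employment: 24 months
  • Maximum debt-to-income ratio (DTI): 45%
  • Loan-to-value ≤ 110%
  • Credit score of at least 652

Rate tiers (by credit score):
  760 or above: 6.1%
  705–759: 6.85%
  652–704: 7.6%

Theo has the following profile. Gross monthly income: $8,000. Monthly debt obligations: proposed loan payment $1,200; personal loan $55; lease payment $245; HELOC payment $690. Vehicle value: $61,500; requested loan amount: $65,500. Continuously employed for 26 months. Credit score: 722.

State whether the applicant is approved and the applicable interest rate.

Credit score 722 ≥ 652 (meets minimum)
Loan-to-value = 65,500/61,500 = 106.5% — pass (110% max)
Total monthly debts = (1,200 + 55 + 245 + 690) = 2,190. DTI: 2,190 ÷ 8,000 = 27.4%, within the 45% cap
Employment 26 ≥ 24 months
All requirements met. Score 722 falls in the 705–759 tier → 6.85%.

Approved at 6.85%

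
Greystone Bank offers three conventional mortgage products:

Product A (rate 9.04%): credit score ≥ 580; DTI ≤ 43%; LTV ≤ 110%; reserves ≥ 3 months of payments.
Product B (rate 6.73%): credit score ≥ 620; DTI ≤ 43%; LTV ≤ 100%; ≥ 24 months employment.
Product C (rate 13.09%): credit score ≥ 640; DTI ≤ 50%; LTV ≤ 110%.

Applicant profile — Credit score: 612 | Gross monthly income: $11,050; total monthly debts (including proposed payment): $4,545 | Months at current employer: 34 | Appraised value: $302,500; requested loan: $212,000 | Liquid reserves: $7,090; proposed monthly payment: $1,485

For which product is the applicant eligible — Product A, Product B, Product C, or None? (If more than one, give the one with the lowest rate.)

DTI = 4,545/11,050 = 41.1%.
LTV = 212,000/302,500 = 70.1%.
Reserves = 7,090/1,485 = 4.8 months.
Product A: score 612 ≥ 580; DTI 41.1% ≤ 43%; LTV 70.1% ≤ 110%; reserves 4.8 ≥ 3 mo → qualifies.
Product B: score 612 < 620; DTI 41.1% ≤ 43%; LTV 70.1% ≤ 100%; employment 34 ≥ 24 mo → does not qualify.
Product C: score 612 < 640; DTI 41.1% ≤ 50%; LTV 70.1% ≤ 110% → does not qualify.

Product A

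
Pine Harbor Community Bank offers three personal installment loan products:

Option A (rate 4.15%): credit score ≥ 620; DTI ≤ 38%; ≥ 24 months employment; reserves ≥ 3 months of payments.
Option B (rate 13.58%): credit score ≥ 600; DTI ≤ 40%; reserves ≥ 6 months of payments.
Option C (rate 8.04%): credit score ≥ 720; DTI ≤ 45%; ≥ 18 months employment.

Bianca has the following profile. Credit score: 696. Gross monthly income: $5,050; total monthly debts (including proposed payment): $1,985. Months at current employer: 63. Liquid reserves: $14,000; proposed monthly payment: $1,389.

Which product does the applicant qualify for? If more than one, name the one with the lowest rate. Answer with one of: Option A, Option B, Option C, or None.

Option B

DTI = 1,985/5,050 = 39.3%.
Reserves = 14,000/1,389 = 10.1 months.
Option A: score 696 ≥ 620; DTI 39.3% > 38%; employment 63 ≥ 24 mo; reserves 10.1 ≥ 3 mo → does not qualify.
Option B: score 696 ≥ 600; DTI 39.3% ≤ 40%; reserves 10.1 ≥ 6 mo → qualifies.
Option C: score 696 < 720; DTI 39.3% ≤ 45%; employment 63 ≥ 18 mo → does not qualify.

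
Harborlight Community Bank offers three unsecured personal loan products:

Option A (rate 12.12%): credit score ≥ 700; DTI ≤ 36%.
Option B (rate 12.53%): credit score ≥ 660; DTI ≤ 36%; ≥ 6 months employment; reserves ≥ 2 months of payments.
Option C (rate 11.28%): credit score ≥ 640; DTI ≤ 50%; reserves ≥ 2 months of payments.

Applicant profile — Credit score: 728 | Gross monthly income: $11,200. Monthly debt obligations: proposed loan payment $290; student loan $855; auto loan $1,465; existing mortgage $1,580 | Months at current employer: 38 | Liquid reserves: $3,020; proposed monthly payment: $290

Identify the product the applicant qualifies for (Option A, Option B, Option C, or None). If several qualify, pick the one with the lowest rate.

Option C

Total debts = (290 + 855 + 1,465 + 1,580) = 4,190; DTI = 4,190/11,200 = 37.4%.
Reserves = 3,020/290 = 10.4 months.
Option A: score 728 ≥ 700; DTI 37.4% > 36% → does not qualify.
Option B: score 728 ≥ 660; DTI 37.4% > 36%; employment 38 ≥ 6 mo; reserves 10.4 ≥ 2 mo → does not qualify.
Option C: score 728 ≥ 640; DTI 37.4% ≤ 50%; reserves 10.4 ≥ 2 mo → qualifies.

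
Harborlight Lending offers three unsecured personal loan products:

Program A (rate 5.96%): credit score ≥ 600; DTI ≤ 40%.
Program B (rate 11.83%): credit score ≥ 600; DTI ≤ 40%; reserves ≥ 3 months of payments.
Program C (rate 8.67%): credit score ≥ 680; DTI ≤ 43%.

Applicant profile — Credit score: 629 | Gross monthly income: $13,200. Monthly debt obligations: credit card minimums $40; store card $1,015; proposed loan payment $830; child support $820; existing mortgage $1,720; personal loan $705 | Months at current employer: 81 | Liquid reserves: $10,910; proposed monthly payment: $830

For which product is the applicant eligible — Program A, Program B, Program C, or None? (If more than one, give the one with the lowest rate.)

Total debts = (40 + 1,015 + 830 + 820 + 1,720 + 705) = 5,130; DTI = 5,130/13,200 = 38.9%.
Reserves = 10,910/830 = 13.1 months.
Program A: score 629 ≥ 600; DTI 38.9% ≤ 40% → qualifies.
Program B: score 629 ≥ 600; DTI 38.9% ≤ 40%; reserves 13.1 ≥ 3 mo → qualifies.
Program C: score 629 < 680; DTI 38.9% ≤ 43% → does not qualify.
Qualifying: Program A, Program B. Lowest rate is 5.96% → Program A.

Program A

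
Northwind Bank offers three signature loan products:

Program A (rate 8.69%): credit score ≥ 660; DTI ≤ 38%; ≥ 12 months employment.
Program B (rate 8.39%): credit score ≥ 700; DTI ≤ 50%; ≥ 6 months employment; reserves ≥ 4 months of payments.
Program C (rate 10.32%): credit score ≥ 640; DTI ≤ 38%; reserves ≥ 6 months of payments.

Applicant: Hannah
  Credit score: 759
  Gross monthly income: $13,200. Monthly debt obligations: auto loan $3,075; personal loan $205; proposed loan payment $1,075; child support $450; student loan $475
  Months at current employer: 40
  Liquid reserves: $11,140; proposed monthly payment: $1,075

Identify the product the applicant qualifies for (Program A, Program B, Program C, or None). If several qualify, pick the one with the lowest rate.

Program B

Total debts = (3,075 + 205 + 1,075 + 450 + 475) = 5,280; DTI = 5,280/13,200 = 40%.
Reserves = 11,140/1,075 = 10.4 months.
Program A: score 759 ≥ 660; DTI 40% > 38%; employment 40 ≥ 12 mo → does not qualify.
Program B: score 759 ≥ 700; DTI 40% ≤ 50%; employment 40 ≥ 6 mo; reserves 10.4 ≥ 4 mo → qualifies.
Program C: score 759 ≥ 640; DTI 40% > 38%; reserves 10.4 ≥ 6 mo → does not qualify.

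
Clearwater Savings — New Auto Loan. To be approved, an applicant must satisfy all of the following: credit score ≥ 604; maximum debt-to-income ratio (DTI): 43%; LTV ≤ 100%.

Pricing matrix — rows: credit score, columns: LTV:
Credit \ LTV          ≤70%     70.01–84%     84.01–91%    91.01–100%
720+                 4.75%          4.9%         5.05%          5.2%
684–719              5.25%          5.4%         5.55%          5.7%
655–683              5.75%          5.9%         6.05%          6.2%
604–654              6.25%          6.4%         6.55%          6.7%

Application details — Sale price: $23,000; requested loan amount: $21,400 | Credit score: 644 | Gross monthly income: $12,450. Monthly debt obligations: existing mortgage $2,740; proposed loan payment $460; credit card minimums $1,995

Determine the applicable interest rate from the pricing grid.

Credit score 644 ≥ 604; Total monthly debts = (2,740 + 460 + 1,995) = 5,195. DTI: 5,195 ÷ 12,450 = 41.7%, within the 43% cap
LTV: 21,400 ÷ 23,000 = 93%, within 100% cap
Row: 644 falls in 604–654. Column: 93% falls in 91.01–100%. Rate = 6.7%.

6.7%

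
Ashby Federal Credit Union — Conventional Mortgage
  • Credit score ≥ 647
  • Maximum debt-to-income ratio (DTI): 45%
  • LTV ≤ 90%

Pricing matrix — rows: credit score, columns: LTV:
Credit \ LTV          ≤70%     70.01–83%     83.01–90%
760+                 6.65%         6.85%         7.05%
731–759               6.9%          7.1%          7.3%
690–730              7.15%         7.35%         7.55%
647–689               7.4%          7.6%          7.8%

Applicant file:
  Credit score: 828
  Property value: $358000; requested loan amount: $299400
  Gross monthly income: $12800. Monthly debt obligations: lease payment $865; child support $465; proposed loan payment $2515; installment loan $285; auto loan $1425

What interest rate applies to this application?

Credit score 828 ≥ 647; Total monthly debts = (865 + 465 + 2,515 + 285 + 1,425) = 5,555. DTI = 5,555/12,800 = 43.4% ≤ 45%
Loan-to-value = 299,400/358,000 = 83.6% — pass (90% max)
Row: 828 falls in 760+. Column: 83.6% falls in 83.01–90%. Rate = 7.05%.

7.05%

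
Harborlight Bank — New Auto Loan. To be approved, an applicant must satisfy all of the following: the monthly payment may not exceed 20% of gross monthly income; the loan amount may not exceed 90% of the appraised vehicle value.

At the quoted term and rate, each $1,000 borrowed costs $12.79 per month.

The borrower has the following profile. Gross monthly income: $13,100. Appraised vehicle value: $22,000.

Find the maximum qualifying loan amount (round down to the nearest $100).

Payment cap: 20% × $13,100 = $2,620/month.
At $12.79 per $1,000, that supports 2,620/12.79 × 1,000 ≈ $204,847 → $204,800.
LTV cap: 90% × $22,000 = $19,800 → $19,800.
Binding constraint: loan-to-value.

$19,800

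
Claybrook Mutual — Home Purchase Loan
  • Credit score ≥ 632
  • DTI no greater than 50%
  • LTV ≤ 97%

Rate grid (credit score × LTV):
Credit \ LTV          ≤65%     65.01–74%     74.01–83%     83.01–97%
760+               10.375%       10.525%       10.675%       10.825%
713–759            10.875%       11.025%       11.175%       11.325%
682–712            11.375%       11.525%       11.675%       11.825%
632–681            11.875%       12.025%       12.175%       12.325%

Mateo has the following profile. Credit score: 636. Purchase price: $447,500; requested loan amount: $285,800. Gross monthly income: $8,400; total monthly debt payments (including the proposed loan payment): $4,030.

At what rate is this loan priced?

11.875%

Credit score 636 ≥ 632; DTI: 4,030 ÷ 8,400 = 48%, within the 50% cap
LTV = 285,800/447,500 = 63.9% ≤ 97%
Row: 636 falls in 632–681. Column: 63.9% falls in ≤65%. Rate = 11.875%.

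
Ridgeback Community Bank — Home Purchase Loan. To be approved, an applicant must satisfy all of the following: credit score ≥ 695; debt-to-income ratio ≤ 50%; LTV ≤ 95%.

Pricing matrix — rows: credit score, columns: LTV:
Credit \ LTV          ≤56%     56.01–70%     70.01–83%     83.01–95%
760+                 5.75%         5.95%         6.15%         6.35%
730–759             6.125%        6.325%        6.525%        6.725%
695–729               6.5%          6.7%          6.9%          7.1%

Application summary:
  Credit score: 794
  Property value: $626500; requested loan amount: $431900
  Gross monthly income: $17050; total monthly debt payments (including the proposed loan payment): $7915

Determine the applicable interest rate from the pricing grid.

Credit score 794 ≥ 695; DTI: 7,915 ÷ 17,050 = 46.4%, within the 50% cap
Loan-to-value = 431,900/626,500 = 68.9% — pass (95% max)
Score 794 is in the 760+ band; LTV 68.9% is in the 56.01–70% band → 5.95%.

5.95%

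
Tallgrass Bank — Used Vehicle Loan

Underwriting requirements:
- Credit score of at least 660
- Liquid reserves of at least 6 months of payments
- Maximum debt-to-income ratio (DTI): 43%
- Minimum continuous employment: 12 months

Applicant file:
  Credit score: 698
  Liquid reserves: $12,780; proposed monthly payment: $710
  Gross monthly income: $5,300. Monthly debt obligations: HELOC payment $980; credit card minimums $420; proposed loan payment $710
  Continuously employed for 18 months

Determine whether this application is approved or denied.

Approved

Credit score 698 ≥ 660 (meets)
Liquid reserves cover 12,780/710 = 18.0 months — ≥ 6 required
Total monthly debts = (980 + 420 + 710) = 2,110. Debt-to-income = 2,110/5,300 = 39.8% — meets 43% limit
Employment 18 ≥ 12 months
All criteria satisfied.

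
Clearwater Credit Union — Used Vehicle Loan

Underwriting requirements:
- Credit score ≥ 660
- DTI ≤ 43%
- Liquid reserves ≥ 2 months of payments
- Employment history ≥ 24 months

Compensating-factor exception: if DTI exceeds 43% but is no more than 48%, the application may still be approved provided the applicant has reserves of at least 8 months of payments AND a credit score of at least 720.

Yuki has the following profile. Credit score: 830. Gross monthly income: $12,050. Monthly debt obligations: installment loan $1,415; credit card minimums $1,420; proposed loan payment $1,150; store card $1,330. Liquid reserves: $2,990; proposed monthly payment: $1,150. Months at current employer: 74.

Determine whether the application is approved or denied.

Denied

Credit score 830 ≥ 660 (meets base)
Total debts = (1,415 + 1,420 + 1,150 + 1,330) = 5,315. DTI: 5,315 ÷ 12,050 = 44.1%, over the 43% base limit.
Liquid reserves cover 2,990/1,150 = 2.6 months — ≥ 2 required
Employment 74 ≥ 24 months
44.1% falls in the override range (43%–48%), so the compensating-factor test applies.
Reserves 2.6 < 8 months; credit score 830 ≥ 720.
Compensating-factor requirement not fully met.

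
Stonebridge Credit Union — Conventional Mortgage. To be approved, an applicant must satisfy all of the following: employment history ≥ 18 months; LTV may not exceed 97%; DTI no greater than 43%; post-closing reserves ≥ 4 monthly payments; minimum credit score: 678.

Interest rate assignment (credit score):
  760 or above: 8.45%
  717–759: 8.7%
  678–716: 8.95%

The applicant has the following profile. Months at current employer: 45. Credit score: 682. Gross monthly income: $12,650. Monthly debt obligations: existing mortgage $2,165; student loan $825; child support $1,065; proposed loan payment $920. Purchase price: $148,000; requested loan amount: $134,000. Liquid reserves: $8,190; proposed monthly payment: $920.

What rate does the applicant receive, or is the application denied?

Credit score 682 ≥ 678 (meets minimum)
Employment 45 ≥ 18 months
Total monthly debts = (2,165 + 825 + 1,065 + 920) = 4,975. Debt-to-income = 4,975/12,650 = 39.3% — meets 43% limit
Loan-to-value = 134,000/148,000 = 90.5% — pass (97% max)
Liquid reserves cover 8,190/920 = 8.9 months — ≥ 4 required
All requirements met. Score 682 falls in the 678–716 tier → 8.95%.

Approved at 8.95%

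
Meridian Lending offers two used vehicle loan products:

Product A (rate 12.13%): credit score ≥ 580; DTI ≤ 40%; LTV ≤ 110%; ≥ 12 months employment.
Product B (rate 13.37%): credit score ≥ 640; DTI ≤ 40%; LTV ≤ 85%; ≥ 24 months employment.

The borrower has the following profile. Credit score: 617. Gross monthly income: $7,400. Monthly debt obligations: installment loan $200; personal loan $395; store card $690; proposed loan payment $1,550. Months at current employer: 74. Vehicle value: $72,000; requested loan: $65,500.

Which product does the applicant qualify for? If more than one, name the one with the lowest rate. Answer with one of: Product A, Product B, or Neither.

Product A

Total debts = (200 + 395 + 690 + 1,550) = 2,835; DTI = 2,835/7,400 = 38.3%.
LTV = 65,500/72,000 = 91%.
Product A: score 617 ≥ 580; DTI 38.3% ≤ 40%; LTV 91% ≤ 110%; employment 74 ≥ 12 mo → qualifies.
Product B: score 617 < 640; DTI 38.3% ≤ 40%; LTV 91% > 85%; employment 74 ≥ 24 mo → does not qualify.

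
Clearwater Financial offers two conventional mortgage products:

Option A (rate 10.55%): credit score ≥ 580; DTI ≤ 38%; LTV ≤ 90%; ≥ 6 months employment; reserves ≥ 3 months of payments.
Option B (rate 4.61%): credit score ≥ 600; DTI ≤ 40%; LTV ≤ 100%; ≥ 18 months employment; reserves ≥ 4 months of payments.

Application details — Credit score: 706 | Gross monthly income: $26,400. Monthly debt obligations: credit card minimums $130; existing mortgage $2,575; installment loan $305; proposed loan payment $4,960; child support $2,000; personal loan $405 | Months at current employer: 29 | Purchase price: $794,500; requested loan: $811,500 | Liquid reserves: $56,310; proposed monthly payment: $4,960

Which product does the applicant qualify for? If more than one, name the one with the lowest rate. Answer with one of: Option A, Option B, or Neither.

Neither

Total debts = (130 + 2,575 + 305 + 4,960 + 2,000 + 405) = 10,375; DTI = 10,375/26,400 = 39.3%.
LTV = 811,500/794,500 = 102.1%.
Reserves = 56,310/4,960 = 11.4 months.
Option A: score 706 ≥ 580; DTI 39.3% > 38%; LTV 102.1% > 90%; employment 29 ≥ 6 mo; reserves 11.4 ≥ 3 mo → does not qualify.
Option B: score 706 ≥ 600; DTI 39.3% ≤ 40%; LTV 102.1% > 100%; employment 29 ≥ 18 mo; reserves 11.4 ≥ 4 mo → does not qualify.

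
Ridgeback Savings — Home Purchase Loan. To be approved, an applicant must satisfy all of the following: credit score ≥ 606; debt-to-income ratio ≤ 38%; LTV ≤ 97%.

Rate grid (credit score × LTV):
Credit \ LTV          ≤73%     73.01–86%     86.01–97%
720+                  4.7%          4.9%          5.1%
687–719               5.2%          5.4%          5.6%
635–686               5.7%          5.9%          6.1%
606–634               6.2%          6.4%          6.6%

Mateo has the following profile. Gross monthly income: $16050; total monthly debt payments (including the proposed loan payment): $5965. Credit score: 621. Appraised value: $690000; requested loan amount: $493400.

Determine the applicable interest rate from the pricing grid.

Credit score 621 ≥ 606; Debt-to-income = 5,965/16,050 = 37.2% — meets 38% limit
LTV: 493,400 ÷ 690,000 = 71.5%, within 97% cap
Credit 621 → row 606–634; LTV 71.5% → column ≤73%. Grid cell → 6.2%.

6.2%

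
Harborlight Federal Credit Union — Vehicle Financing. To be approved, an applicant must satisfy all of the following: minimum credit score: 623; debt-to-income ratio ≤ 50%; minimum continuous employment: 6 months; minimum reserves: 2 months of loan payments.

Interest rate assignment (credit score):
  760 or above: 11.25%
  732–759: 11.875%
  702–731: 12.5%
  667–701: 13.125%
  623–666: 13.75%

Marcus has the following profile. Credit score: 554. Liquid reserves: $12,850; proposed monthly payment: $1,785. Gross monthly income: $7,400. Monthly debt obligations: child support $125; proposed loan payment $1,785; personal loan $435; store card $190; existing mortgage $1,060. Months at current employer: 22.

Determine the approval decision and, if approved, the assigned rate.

Credit score 554 < 623 (below minimum)
Liquid reserves cover 12,850/1,785 = 7.2 months — ≥ 2 required
Total monthly debts = (125 + 1,785 + 435 + 190 + 1,060) = 3,595. DTI = 3,595/7,400 = 48.6% ≤ 50%
Employment 22 ≥ 6 months
Not all requirements met → denied.

Denied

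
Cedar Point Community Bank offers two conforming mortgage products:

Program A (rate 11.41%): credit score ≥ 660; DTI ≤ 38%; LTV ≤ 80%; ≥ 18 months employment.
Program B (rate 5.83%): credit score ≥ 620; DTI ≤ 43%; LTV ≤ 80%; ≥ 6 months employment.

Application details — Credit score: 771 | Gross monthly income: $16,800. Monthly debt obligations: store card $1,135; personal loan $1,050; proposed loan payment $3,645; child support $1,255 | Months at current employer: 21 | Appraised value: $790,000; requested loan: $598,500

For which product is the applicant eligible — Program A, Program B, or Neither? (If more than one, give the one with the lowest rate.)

Program B

Total debts = (1,135 + 1,050 + 3,645 + 1,255) = 7,085; DTI = 7,085/16,800 = 42.2%.
LTV = 598,500/790,000 = 75.8%.
Program A: score 771 ≥ 660; DTI 42.2% > 38%; LTV 75.8% ≤ 80%; employment 21 ≥ 18 mo → does not qualify.
Program B: score 771 ≥ 620; DTI 42.2% ≤ 43%; LTV 75.8% ≤ 80%; employment 21 ≥ 6 mo → qualifies.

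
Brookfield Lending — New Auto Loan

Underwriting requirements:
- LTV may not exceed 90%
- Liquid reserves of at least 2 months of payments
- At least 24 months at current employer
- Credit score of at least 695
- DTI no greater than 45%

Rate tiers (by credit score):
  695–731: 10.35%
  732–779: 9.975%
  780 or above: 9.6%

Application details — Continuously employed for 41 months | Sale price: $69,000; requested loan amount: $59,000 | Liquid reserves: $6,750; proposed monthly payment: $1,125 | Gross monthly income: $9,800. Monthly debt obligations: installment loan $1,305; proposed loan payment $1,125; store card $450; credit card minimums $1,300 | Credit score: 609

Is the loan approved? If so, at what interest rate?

Denied

Credit score 609 < 695 (below minimum)
Reserves: 6,750 ÷ 1,125 = 6.0 months (meets 2-month minimum)
LTV: 59,000 ÷ 69,000 = 85.5%, within 90% cap
Total monthly debts = (1,305 + 1,125 + 450 + 1,300) = 4,180. Debt-to-income = 4,180/9,800 = 42.7% — meets 45% limit
Employment 41 ≥ 24 months
Not all requirements met → denied.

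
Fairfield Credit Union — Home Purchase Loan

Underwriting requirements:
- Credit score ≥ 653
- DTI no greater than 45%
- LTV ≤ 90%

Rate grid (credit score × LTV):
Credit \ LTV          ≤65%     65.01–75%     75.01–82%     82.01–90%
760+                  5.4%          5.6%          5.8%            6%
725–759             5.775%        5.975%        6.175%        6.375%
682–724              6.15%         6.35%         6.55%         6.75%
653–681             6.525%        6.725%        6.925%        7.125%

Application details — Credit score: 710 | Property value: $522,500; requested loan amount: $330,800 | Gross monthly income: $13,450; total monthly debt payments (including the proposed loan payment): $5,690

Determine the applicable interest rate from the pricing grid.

Credit score 710 ≥ 653; Debt-to-income = 5,690/13,450 = 42.3% — meets 45% limit
Loan-to-value = 330,800/522,500 = 63.3% — pass (90% max)
Credit 710 → row 682–724; LTV 63.3% → column ≤65%. Grid cell → 6.15%.

6.15%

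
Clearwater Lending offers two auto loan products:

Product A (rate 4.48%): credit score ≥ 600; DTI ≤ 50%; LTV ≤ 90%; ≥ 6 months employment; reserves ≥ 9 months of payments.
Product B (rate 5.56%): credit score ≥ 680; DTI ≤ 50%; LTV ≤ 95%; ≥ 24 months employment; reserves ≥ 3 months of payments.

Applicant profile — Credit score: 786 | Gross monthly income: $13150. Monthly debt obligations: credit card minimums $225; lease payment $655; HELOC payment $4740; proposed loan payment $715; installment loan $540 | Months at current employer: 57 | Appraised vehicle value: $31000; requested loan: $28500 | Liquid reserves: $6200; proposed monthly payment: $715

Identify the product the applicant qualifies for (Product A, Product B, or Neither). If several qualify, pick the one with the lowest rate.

Neither

Total debts = (225 + 655 + 4,740 + 715 + 540) = 6,875; DTI = 6,875/13,150 = 52.3%.
LTV = 28,500/31,000 = 91.9%.
Reserves = 6,200/715 = 8.7 months.
Product A: score 786 ≥ 600; DTI 52.3% > 50%; LTV 91.9% > 90%; employment 57 ≥ 6 mo; reserves 8.7 < 9 mo → does not qualify.
Product B: score 786 ≥ 680; DTI 52.3% > 50%; LTV 91.9% ≤ 95%; employment 57 ≥ 24 mo; reserves 8.7 ≥ 3 mo → does not qualify.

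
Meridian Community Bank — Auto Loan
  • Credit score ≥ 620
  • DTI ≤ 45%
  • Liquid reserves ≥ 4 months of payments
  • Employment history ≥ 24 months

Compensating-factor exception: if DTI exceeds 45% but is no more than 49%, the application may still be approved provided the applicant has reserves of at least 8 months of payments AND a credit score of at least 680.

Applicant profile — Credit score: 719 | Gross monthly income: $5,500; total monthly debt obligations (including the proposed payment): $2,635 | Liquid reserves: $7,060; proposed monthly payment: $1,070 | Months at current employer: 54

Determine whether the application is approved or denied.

Denied

Credit score 719 ≥ 620 (meets base)
DTI: 2,635 ÷ 5,500 = 47.9%, over the 45% base limit.
Liquid reserves cover 7,060/1,070 = 6.6 months — ≥ 4 required
Employment 54 ≥ 24 months
DTI 47.9% is within the 45%–49% exception band; checking compensating factors.
Override check — reserves: 6.6 mo (short of 8); score: 719 (ok).
Compensating-factor requirement not fully met.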